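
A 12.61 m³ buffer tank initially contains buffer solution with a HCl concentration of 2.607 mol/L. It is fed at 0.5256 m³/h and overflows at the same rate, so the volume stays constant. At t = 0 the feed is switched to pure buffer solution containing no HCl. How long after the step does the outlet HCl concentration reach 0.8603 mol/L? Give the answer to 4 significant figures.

Mass balance on the solute (V constant): V dC/dt = Q(C_in − C), so τ = V/Q = 23.9916 h.
C(t) = C_in + (C₀ − C_in) e^(−t/τ). Set C = 0.8603 and solve for t:
e^(−t/τ) = (C − C_in)/(C₀ − C_in) = (0.8603 − 0)/(2.607 − 0) = 0.329996
t = −τ ln(…) = 23.9916 × 1.10867 = 26.5989 h.

26.60 h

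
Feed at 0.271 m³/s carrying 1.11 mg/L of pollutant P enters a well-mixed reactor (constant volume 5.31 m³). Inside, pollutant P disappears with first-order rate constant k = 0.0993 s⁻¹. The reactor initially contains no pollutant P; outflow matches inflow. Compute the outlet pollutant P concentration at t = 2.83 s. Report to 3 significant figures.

V dC/dt = Q(C_in − C) − k V C.
This is linear with rate a = Q/V + k = 0.15034 s⁻¹.
C_ss = Q C_in/(Q + kV) = 0.37682 mg/L; C(t) = C_ss + (C₀ − C_ss) e^(−a t).
C(2.83) = 0.37682 + (-0.37682)·e^(−0.15034·2.83) = 0.37682 + (-0.37682)·0.65348 = 0.13058 mg/L.

0.131 mg/L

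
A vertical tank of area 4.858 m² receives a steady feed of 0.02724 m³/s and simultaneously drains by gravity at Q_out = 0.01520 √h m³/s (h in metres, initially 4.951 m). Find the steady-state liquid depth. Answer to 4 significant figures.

A dh/dt = Q_in − 0.01520 √h. Steady state requires inflow = outflow:
Q_in = 0.01520 √h_ss ⇒ √h_ss = 0.02724/0.01520 = 1.79211.
h_ss = 1.79211² = 3.21164 m. (Since h₀ = 4.951 m > h_ss, the level will fall toward this value.)

3.212 m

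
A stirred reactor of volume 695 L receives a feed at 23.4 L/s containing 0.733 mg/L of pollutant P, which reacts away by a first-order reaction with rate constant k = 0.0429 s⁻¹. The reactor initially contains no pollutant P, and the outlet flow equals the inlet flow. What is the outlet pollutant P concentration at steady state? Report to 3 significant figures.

V dC/dt = Q(C_in − C) − k V C.
Steady state (dC/dt = 0): C_ss = Q C_in/(Q + kV) = C_in/(1 + kV/Q).
C_ss = 23.4·0.733/(23.4 + 0.0429·695) = 17.152/53.215 = 0.32232 mg/L.

0.322 mg/L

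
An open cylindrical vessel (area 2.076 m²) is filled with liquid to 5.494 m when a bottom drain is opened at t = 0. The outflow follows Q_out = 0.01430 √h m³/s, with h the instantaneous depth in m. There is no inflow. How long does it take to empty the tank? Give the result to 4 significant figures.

A dh/dt = −Q_out = −0.01430 √h.
∫ h^(−1/2) dh = −(0.01430/A) ∫ dt, giving 2√h = 2√h₀ − (0.01430/A) t.
Set h = 0: 2√h₀ = (0.01430/A) t_empty ⇒ t_empty = 2A√h₀/0.01430.
t_empty = 2·2.076·√5.494/0.01430 = 4.15200·2.34393/0.01430 = 680.559 s.

680.6 s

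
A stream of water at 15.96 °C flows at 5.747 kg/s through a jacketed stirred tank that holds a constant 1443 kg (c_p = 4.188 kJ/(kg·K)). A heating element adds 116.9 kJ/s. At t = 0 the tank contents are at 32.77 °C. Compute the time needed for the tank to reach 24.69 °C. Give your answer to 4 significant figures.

283.0 s

Heat balance on the well-mixed liquid: M c_p dT/dt = ṁ c_p (T_in − T) + 116.9.
τ = M/ṁ = 251.088 s; T_ss = T_in + Q̇/(ṁ c_p) = 20.8170 °C.
T(t) = T_ss + (T₀ − T_ss) e^(−t/τ). Set T = 24.69:
e^(−t/τ) = (24.69 − 20.8170)/(32.77 − 20.8170) = 0.324020
t = −251.088 · ln(0.324020) = 282.963 s.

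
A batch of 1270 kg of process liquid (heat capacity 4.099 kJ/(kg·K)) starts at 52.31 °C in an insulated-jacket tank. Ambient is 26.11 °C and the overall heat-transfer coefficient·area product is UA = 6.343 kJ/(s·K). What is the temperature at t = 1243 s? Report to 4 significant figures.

31.87 °C

Lumped-capacitance energy balance: M c_p dT/dt = UA(T_amb − T).
dT/dt = (T_ss − T)/τ with T_ss = T_amb = 26.1100 °C, τ = M c_p/UA = 1270·4.099/6.343 = 820.705 s.
Integrating: T(t) = T_ss + (T₀ − T_ss) e^(−t/τ).
T(1243) = 26.1100 + (26.2000)·0.219907 = 31.8716 °C.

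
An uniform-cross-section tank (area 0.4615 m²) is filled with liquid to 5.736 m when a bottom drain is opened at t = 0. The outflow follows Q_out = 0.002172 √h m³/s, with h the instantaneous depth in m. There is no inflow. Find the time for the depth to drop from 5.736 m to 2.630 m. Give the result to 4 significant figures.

328.6 s

With no inflow, A dh/dt = −0.002172 √h.
Separate and integrate: 2(√h − √h₀) = −(0.002172/A) t.
t = 2A(√h₀ − √h)/0.002172 = 2·0.4615·(√5.736 − √2.630)/0.002172
  = 0.923000 × (2.39499 − 1.62173) / 0.002172 = 328.603 s.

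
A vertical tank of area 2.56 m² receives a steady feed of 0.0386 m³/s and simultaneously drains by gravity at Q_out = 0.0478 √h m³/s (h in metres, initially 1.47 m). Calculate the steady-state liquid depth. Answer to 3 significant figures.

A dh/dt = Q_in − 0.0478 √h. Steady state requires inflow = outflow:
Q_in = 0.0478 √h_ss ⇒ √h_ss = 0.0386/0.0478 = 0.80753.
h_ss = 0.80753² = 0.65211 m. (Since h₀ = 1.47 m > h_ss, the level will fall toward this value.)

0.652 m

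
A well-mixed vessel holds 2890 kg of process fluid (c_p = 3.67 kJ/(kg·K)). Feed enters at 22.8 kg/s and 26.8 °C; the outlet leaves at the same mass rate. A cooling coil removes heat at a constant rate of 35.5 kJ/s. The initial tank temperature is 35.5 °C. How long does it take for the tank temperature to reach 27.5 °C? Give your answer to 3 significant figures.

M c_p dT/dt = ṁ c_p (T_in − T) − Q̇.
τ = M/ṁ = 126.75 s; T_ss = T_in − Q̇/(ṁ c_p) = 26.376 °C.
T(t) = T_ss + (T₀ − T_ss) e^(−t/τ). Set T = 27.5:
e^(−t/τ) = (27.5 − 26.376)/(35.5 − 26.376) = 0.12322
t = −126.75 · ln(0.12322) = 265.40 s.

265 s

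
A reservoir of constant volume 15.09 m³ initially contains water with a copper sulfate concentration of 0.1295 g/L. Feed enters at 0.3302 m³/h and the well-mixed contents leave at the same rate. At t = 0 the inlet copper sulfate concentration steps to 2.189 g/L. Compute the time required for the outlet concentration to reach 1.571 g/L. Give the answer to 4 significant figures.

55.01 h

Species balance: V dC/dt = Q(C_in − C) ⇒ τ = V/Q = 45.6996 h.
C(t) = C_in + (C₀ − C_in) e^(−t/τ). Set C = 1.571 and solve for t:
e^(−t/τ) = (C − C_in)/(C₀ − C_in) = (1.571 − 2.189)/(0.1295 − 2.189) = 0.300073
t = −τ ln(…) = 45.6996 × 1.20373 = 55.0100 h.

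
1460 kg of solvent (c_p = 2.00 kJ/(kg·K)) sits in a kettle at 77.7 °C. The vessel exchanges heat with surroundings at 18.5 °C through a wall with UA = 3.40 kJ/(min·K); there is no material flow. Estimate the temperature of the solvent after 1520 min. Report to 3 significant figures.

28.6 °C

M c_p dT/dt = −UA(T − T_amb).
dT/dt = (T_ss − T)/τ with T_ss = T_amb = 18.500 °C, τ = M c_p/UA = 1460·2.00/3.40 = 858.82 min.
T approaches T_ss exponentially: T(t) = T_ss + (T₀ − T_ss) e^(−t/τ).
T(1520) = 18.500 + (59.200)·0.17036 = 28.585 °C.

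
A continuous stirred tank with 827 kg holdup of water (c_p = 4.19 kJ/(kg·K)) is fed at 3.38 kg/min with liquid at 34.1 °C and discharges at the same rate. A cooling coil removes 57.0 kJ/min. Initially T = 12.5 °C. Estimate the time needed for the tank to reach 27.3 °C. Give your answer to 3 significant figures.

452 min

Energy balance: M c_p dT/dt = ṁ c_p (T_in − T) − 57.0.
τ = M/ṁ = 244.67 min; T_ss = T_in − Q̇/(ṁ c_p) = 30.075 °C.
T(t) = T_ss + (T₀ − T_ss) e^(−t/τ). Set T = 27.3:
e^(−t/τ) = (27.3 − 30.075)/(12.5 − 30.075) = 0.15790
t = −244.67 · ln(0.15790) = 451.61 min.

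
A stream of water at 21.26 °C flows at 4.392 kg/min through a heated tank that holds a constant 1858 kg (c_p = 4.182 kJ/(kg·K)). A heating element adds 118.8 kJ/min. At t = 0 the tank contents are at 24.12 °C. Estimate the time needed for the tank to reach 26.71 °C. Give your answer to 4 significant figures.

M c_p dT/dt = ṁ c_p (T_in − T) + Q̇.
τ = M/ṁ = 423.042 min; T_ss = T_in + Q̇/(ṁ c_p) = 27.7280 °C.
T(t) = T_ss + (T₀ − T_ss) e^(−t/τ). Set T = 26.71:
e^(−t/τ) = (26.71 − 27.7280)/(24.12 − 27.7280) = 0.282151
t = −423.042 · ln(0.282151) = 535.280 min.

535.3 min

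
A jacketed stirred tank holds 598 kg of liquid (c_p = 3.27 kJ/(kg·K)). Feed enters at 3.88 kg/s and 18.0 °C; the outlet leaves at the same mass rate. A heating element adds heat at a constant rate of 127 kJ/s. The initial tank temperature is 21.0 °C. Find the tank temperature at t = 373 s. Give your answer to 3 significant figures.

27.4 °C

Energy balance: M c_p dT/dt = ṁ c_p (T_in − T) + 127.
Rearrange: dT/dt = (T_ss − T)/τ with τ = M/ṁ = 154.12 s and T_ss = T_in + Q̇/(ṁ c_p) = 28.010 °C.
Solution: T(t) = T_ss + (T₀ − T_ss) e^(−t/τ).
T(373) = 28.010 + (-7.0098)·e^(−373/154.12) = 28.010 + (-7.0098)·0.088910 = 27.387 °C.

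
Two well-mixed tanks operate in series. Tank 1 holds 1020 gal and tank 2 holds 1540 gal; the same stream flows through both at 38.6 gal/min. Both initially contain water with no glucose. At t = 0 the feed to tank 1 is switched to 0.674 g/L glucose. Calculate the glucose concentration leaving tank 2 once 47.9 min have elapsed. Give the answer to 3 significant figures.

Each tank obeys Vᵢ dCᵢ/dt = Q(Cᵢ₋₁ − Cᵢ), so τᵢ = Vᵢ/Q.
τ₁ = 1020/38.6 = 26.425 min; τ₂ = 1540/38.6 = 39.896 min.
Tank 1: C₁ = C_in(1 − e^(−t/τ₁)). Tank 2 (τ₁ ≠ τ₂): C₂ = C_in[1 − (τ₁ e^(−t/τ₁) − τ₂ e^(−t/τ₂))/(τ₁ − τ₂)].
At t = 47.9: e^(−t/τ₁) = 0.16322, e^(−t/τ₂) = 0.30101.
C₂ = 0.674·[1 − (26.425·0.16322 − 39.896·0.30101)/(-13.472)] = 0.674·0.42870 = 0.28894 g/L.

0.289 g/L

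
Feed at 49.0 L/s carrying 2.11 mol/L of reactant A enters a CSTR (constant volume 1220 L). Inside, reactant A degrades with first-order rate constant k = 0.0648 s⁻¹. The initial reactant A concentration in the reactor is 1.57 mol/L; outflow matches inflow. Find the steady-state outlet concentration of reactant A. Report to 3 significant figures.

0.807 mol/L

V dC/dt = Q(C_in − C) − k V C.
Steady state (dC/dt = 0): C_ss = Q C_in/(Q + kV) = C_in/(1 + kV/Q).
C_ss = 49.0·2.11/(49.0 + 0.0648·1220) = 103.39/128.06 = 0.80738 mol/L.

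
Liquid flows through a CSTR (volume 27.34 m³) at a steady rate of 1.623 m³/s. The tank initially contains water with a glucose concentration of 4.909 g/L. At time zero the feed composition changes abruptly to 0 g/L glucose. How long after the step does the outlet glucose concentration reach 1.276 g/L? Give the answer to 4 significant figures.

Species balance: V dC/dt = Q(C_in − C) ⇒ τ = V/Q = 16.8453 s.
C(t) = C_in + (C₀ − C_in) e^(−t/τ). Set C = 1.276 and solve for t:
e^(−t/τ) = (C − C_in)/(C₀ − C_in) = (1.276 − 0)/(4.909 − 0) = 0.259931
t = −τ ln(…) = 16.8453 × 1.34734 = 22.6964 s.

22.70 s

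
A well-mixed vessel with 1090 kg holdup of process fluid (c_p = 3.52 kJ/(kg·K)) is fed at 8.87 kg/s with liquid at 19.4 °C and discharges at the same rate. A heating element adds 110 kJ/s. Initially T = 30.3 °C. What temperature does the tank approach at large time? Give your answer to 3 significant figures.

22.9 °C

M c_p dT/dt = ṁ c_p (T_in − T) + Q̇.
At steady state dT/dt = 0 ⇒ T_ss = T_in + Q̇/(ṁ c_p) = 19.4 + 110/(8.87·3.52) = 22.923 °C.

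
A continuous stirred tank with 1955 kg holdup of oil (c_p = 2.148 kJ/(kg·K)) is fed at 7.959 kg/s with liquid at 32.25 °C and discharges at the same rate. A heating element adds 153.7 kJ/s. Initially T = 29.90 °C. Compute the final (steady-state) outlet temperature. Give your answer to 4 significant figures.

41.24 °C

M c_p dT/dt = ṁ c_p (T_in − T) + Q̇.
At steady state dT/dt = 0 ⇒ T_ss = T_in + Q̇/(ṁ c_p) = 32.25 + 153.7/(7.959·2.148) = 41.2404 °C.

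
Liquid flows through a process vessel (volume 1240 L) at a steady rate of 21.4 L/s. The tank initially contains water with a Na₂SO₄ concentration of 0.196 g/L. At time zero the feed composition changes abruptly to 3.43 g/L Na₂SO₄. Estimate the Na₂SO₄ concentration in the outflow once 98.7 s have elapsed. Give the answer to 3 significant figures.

Species balance on the tank: V dC/dt = Q(C_in − C).
Rewrite as dC/dt + C/τ = C_in/τ, τ = V/Q = 57.944 s.
C approaches C_in exponentially: C(t) = C_in + (C₀ − C_in) e^(−t/τ).
C(98.7) = 3.43 + (0.196 − 3.43)·e^(−98.7/57.944) = 3.43 + (-3.2340)·0.18207 = 2.8412 g/L.

2.84 g/L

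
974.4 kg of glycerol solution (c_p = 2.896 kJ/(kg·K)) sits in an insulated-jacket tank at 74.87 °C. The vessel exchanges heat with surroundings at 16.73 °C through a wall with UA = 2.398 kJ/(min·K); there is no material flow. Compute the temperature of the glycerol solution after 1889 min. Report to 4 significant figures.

28.41 °C

M c_p dT/dt = −UA(T − T_amb).
dT/dt = (T_ss − T)/τ with T_ss = T_amb = 16.7300 °C, τ = M c_p/UA = 974.4·2.896/2.398 = 1176.76 min.
T approaches T_ss exponentially: T(t) = T_ss + (T₀ − T_ss) e^(−t/τ).
T(1889) = 16.7300 + (58.1400)·0.200837 = 28.4067 °C.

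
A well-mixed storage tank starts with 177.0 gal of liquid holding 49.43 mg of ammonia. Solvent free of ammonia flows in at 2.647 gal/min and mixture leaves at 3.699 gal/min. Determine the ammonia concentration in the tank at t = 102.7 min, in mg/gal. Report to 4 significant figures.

0.02606 mg/gal

Total volume: dV/dt = Q_in − Q_out = -1.05200 gal/min, so V(t) = 177.0 − 1.05200 t and V(102.7) = 68.9596 gal.
No ammonia enters, so dm/dt = −Q_out · (m/V).
dm/m = −Q_out dt/(V₀ − 1.05200 t); integrating gives ln(m/m₀) = −(Q_out/(Q_in−Q_out)) ln(V/V₀).
m = m₀ (V₀/V)^(Q_out/(Q_in−Q_out)) = 49.43 × (177.0/68.9596)^(-3.51616) = 1.79701 mg.
C = m/V = 1.79701/68.9596 = 0.0260589 mg/gal.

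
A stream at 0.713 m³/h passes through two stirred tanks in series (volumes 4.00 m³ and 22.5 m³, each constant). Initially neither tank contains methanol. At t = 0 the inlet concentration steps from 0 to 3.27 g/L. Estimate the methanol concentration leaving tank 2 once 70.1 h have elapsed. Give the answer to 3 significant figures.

2.84 g/L

Species balance on tank i: dCᵢ/dt = (Cᵢ₋₁ − Cᵢ)/τᵢ with τᵢ = Vᵢ/Q.
τ₁ = 4.00/0.713 = 5.6101 h; τ₂ = 22.5/0.713 = 31.557 h.
Tank 1: C₁ = C_in(1 − e^(−t/τ₁)). Tank 2 (τ₁ ≠ τ₂): C₂ = C_in[1 − (τ₁ e^(−t/τ₁) − τ₂ e^(−t/τ₂))/(τ₁ − τ₂)].
At t = 70.1: e^(−t/τ₁) = 3.7441e-06, e^(−t/τ₂) = 0.10846.
C₂ = 3.27·[1 − (5.6101·3.7441e-06 − 31.557·0.10846)/(-25.947)] = 3.27·0.86809 = 2.8387 g/L.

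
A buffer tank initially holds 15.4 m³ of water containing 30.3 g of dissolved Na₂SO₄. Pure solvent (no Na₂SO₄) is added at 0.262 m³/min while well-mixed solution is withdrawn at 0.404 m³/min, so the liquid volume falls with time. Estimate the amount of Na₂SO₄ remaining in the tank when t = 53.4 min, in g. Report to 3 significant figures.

4.40 g

Let m(t) be the amount of Na₂SO₄. Volume: V(t) = V₀ + (Q_in − Q_out) t = 15.4 − 0.14200 t; V(53.4) = 7.8172 m³.
No Na₂SO₄ enters, so dm/dt = −Q_out · (m/V).
dm/m = −Q_out dt/(V₀ − 0.14200 t); integrating gives ln(m/m₀) = −(Q_out/(Q_in−Q_out)) ln(V/V₀).
m = m₀ (V₀/V)^(Q_out/(Q_in−Q_out)) = 30.3 × (15.4/7.8172)^(-2.8451) = 4.4021 g.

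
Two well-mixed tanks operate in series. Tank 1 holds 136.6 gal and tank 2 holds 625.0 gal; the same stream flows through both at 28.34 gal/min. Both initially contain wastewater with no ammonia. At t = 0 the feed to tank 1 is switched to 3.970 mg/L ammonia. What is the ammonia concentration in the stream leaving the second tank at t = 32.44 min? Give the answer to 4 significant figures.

Each tank obeys Vᵢ dCᵢ/dt = Q(Cᵢ₋₁ − Cᵢ), so τᵢ = Vᵢ/Q.
τ₁ = 136.6/28.34 = 4.82004 min; τ₂ = 625.0/28.34 = 22.0536 min.
Tank 1: C₁ = C_in(1 − e^(−t/τ₁)). Tank 2 (τ₁ ≠ τ₂): C₂ = C_in[1 − (τ₁ e^(−t/τ₁) − τ₂ e^(−t/τ₂))/(τ₁ − τ₂)].
At t = 32.44: e^(−t/τ₁) = 0.00119426, e^(−t/τ₂) = 0.229705.
C₂ = 3.970·[1 − (4.82004·0.00119426 − 22.0536·0.229705)/(-17.2336)] = 3.970·0.706383 = 2.80434 mg/L.

2.804 mg/L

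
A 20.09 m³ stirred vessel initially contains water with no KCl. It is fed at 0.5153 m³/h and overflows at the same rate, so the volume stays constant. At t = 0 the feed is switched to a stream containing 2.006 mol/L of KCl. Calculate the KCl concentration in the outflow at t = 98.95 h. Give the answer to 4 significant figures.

Accumulation = in − out for the solute gives V dC/dt = Q(C_in − C).
Rewrite as dC/dt + C/τ = C_in/τ, τ = V/Q = 38.9870 h.
Solution: C(t) = C_in + (C₀ − C_in) e^(−t/τ).
C(98.95) = 2.006 + (0 − 2.006)·e^(−98.95/38.9870) = 2.006 + (-2.00600)·0.0790223 = 1.84748 mol/L.

1.847 mol/L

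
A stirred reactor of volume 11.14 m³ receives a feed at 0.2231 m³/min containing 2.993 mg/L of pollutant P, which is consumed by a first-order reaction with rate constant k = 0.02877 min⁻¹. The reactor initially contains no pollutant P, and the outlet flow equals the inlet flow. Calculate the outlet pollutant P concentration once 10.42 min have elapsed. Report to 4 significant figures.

0.4896 mg/L

Species balance: V dC/dt = Q C_in − Q C − k V C.
This is linear with rate a = Q/V + k = 0.0487969 min⁻¹.
C_ss = Q C_in/(Q + kV) = 1.22837 mg/L; C(t) = C_ss + (C₀ − C_ss) e^(−a t).
C(10.42) = 1.22837 + (-1.22837)·e^(−0.0487969·10.42) = 1.22837 + (-1.22837)·0.601419 = 0.489605 mg/L.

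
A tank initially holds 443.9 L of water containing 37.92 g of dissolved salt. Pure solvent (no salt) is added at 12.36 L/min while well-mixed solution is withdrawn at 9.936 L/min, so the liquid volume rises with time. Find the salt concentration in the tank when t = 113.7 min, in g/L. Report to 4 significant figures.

Let m(t) be the amount of salt. Volume: V(t) = V₀ + (Q_in − Q_out) t = 443.9 + 2.42400 t; V(113.7) = 719.509 L.
No salt enters, so dm/dt = −Q_out · (m/V).
dm/m = −Q_out dt/(V₀ + 2.42400 t); integrating gives ln(m/m₀) = −(Q_out/(Q_in−Q_out)) ln(V/V₀).
m = m₀ (V₀/V)^(Q_out/(Q_in−Q_out)) = 37.92 × (443.9/719.509)^(4.09901) = 5.23717 g.
C = m/V = 5.23717/719.509 = 0.00727882 g/L.

0.007279 g/L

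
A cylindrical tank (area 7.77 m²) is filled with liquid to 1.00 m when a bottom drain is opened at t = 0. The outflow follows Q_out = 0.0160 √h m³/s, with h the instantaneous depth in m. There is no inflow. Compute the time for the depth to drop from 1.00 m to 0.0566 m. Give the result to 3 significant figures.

740 s

Accumulation of liquid (constant cross-section A): A dh/dt = −0.0160 √h.
This is separable: 2 d(√h)/dt = −0.0160/A, so √h = √h₀ − (0.0160/(2A)) t.
t = 2A(√h₀ − √h)/0.0160 = 2·7.77·(√1.00 − √0.0566)/0.0160
  = 15.540 × (1.0000 − 0.23791) / 0.0160 = 740.18 s.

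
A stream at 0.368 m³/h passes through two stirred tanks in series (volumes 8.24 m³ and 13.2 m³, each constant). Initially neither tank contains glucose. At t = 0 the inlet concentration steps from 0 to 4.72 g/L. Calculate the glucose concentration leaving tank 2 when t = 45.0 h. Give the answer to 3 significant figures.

2.19 g/L

Each tank obeys Vᵢ dCᵢ/dt = Q(Cᵢ₋₁ − Cᵢ), so τᵢ = Vᵢ/Q.
τ₁ = 8.24/0.368 = 22.391 h; τ₂ = 13.2/0.368 = 35.870 h.
Tank 1: C₁ = C_in(1 − e^(−t/τ₁)). Tank 2 (τ₁ ≠ τ₂): C₂ = C_in[1 − (τ₁ e^(−t/τ₁) − τ₂ e^(−t/τ₂))/(τ₁ − τ₂)].
At t = 45.0: e^(−t/τ₁) = 0.13403, e^(−t/τ₂) = 0.28521.
C₂ = 4.72·[1 − (22.391·0.13403 − 35.870·0.28521)/(-13.478)] = 4.72·0.46364 = 2.1884 g/L.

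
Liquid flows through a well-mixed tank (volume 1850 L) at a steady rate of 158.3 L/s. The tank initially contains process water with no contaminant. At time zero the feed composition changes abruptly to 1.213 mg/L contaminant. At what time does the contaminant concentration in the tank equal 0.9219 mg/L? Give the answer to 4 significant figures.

16.68 s

Species balance: V dC/dt = Q(C_in − C) ⇒ τ = V/Q = 11.6867 s.
C(t) = C_in + (C₀ − C_in) e^(−t/τ). Set C = 0.9219 and solve for t:
e^(−t/τ) = (C − C_in)/(C₀ − C_in) = (0.9219 − 1.213)/(0 − 1.213) = 0.239984
t = −τ ln(…) = 11.6867 × 1.42719 = 16.6790 s.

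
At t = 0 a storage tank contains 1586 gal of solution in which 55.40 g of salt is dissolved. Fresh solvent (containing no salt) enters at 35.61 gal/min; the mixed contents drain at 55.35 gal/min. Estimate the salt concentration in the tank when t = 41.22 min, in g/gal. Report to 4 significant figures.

0.009538 g/gal

Total volume: dV/dt = Q_in − Q_out = -19.7400 gal/min, so V(t) = 1586 − 19.7400 t and V(41.22) = 772.317 gal.
Species balance (pure solvent in): dm/dt = −Q_out · m/V(t).
dm/m = −Q_out dt/(V₀ − 19.7400 t); integrating gives ln(m/m₀) = −(Q_out/(Q_in−Q_out)) ln(V/V₀).
m = m₀ (V₀/V)^(Q_out/(Q_in−Q_out)) = 55.40 × (1586/772.317)^(-2.80395) = 7.36638 g.
C = m/V = 7.36638/772.317 = 0.00953802 g/gal.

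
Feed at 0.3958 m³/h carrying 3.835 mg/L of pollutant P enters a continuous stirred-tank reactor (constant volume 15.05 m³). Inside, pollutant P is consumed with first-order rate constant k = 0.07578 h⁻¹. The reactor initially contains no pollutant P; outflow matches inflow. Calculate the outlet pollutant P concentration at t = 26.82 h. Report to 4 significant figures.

0.9241 mg/L

Accumulation = in − out − consumed: V dC/dt = Q C_in − Q C − k V C.
This is linear with rate a = Q/V + k = 0.102079 h⁻¹.
C_ss = Q C_in/(Q + kV) = 0.988026 mg/L; C(t) = C_ss + (C₀ − C_ss) e^(−a t).
C(26.82) = 0.988026 + (-0.988026)·e^(−0.102079·26.82) = 0.988026 + (-0.988026)·0.0647152 = 0.924085 mg/L.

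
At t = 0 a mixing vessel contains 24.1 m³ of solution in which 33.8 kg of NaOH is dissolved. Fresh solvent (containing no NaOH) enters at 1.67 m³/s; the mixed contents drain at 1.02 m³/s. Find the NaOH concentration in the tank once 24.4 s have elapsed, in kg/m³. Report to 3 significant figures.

Let m(t) be the amount of NaOH. Volume: V(t) = V₀ + (Q_in − Q_out) t = 24.1 + 0.65000 t; V(24.4) = 39.960 m³.
Solute balance: dm/dt = 0 − Q_out C = −Q_out m/V(t).
Separate: dm/m = −Q_out dt/V(t) ⇒ ln(m/m₀) = −(Q_out/(Q_in−Q_out)) ln(V/V₀).
m = m₀ (V₀/V)^(Q_out/(Q_in−Q_out)) = 33.8 × (24.1/39.960)^(1.5692) = 15.286 kg.
C = m/V = 15.286/39.960 = 0.38254 kg/m³.

0.383 kg/m³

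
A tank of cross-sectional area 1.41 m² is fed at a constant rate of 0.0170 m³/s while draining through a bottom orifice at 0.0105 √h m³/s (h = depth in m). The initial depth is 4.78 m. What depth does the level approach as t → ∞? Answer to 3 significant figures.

Level balance: A dh/dt = 0.0170 − 0.0105 √h. Setting dh/dt = 0:
Q_in = 0.0105 √h_ss ⇒ √h_ss = 0.0170/0.0105 = 1.6190.
h_ss = 1.6190² = 2.6213 m. (Since h₀ = 4.78 m > h_ss, the level will fall toward this value.)

2.62 m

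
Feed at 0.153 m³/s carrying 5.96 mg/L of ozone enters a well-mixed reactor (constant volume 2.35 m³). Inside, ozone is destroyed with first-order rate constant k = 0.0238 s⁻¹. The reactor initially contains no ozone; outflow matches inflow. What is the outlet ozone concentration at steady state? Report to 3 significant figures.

Species balance: V dC/dt = Q C_in − Q C − k V C.
Steady state (dC/dt = 0): C_ss = Q C_in/(Q + kV) = C_in/(1 + kV/Q).
C_ss = 0.153·5.96/(0.153 + 0.0238·2.35) = 0.91188/0.20893 = 4.3645 mg/L.

4.36 mg/L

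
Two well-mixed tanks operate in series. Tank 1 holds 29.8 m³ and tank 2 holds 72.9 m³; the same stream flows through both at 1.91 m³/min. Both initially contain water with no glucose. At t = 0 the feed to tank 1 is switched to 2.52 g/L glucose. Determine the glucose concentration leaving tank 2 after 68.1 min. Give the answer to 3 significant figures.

Time constants: τᵢ = Vᵢ/Q for each well-mixed tank.
τ₁ = 29.8/1.91 = 15.602 min; τ₂ = 72.9/1.91 = 38.168 min.
Tank 1: C₁ = C_in(1 − e^(−t/τ₁)). Tank 2 (τ₁ ≠ τ₂): C₂ = C_in[1 − (τ₁ e^(−t/τ₁) − τ₂ e^(−t/τ₂))/(τ₁ − τ₂)].
At t = 68.1: e^(−t/τ₁) = 0.012717, e^(−t/τ₂) = 0.16792.
C₂ = 2.52·[1 − (15.602·0.012717 − 38.168·0.16792)/(-22.565)] = 2.52·0.72476 = 1.8264 g/L.

1.83 g/L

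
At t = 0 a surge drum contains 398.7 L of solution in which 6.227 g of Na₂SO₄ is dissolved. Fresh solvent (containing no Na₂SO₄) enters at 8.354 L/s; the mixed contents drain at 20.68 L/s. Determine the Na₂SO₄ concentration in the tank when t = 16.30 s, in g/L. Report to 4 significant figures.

Let m(t) be the amount of Na₂SO₄. Volume: V(t) = V₀ + (Q_in − Q_out) t = 398.7 − 12.3260 t; V(16.30) = 197.786 L.
Solute balance: dm/dt = 0 − Q_out C = −Q_out m/V(t).
Separate: dm/m = −Q_out dt/V(t) ⇒ ln(m/m₀) = −(Q_out/(Q_in−Q_out)) ln(V/V₀).
m = m₀ (V₀/V)^(Q_out/(Q_in−Q_out)) = 6.227 × (398.7/197.786)^(-1.67775) = 1.92082 g.
C = m/V = 1.92082/197.786 = 0.00971159 g/L.

0.009712 g/L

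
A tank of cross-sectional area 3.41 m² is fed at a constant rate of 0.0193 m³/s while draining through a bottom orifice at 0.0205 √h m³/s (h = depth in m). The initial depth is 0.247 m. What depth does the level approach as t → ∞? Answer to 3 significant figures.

0.886 m

Level balance: A dh/dt = 0.0193 − 0.0205 √h. Setting dh/dt = 0:
Q_in = 0.0205 √h_ss ⇒ √h_ss = 0.0193/0.0205 = 0.94146.
h_ss = 0.94146² = 0.88635 m. (Since h₀ = 0.247 m < h_ss, the level will rise toward this value.)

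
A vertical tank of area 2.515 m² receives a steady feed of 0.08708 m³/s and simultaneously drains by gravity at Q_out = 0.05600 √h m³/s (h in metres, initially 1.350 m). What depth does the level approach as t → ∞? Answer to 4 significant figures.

A dh/dt = Q_in − 0.05600 √h. Steady state requires inflow = outflow:
Q_in = 0.05600 √h_ss ⇒ √h_ss = 0.08708/0.05600 = 1.55500.
h_ss = 1.55500² = 2.41803 m. (Since h₀ = 1.350 m < h_ss, the level will rise toward this value.)

2.418 m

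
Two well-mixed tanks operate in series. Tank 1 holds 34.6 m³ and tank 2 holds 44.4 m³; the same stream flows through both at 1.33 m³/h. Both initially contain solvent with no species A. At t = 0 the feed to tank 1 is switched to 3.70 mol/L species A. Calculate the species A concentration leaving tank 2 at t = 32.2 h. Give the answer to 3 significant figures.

Species balance on tank i: dCᵢ/dt = (Cᵢ₋₁ − Cᵢ)/τᵢ with τᵢ = Vᵢ/Q.
τ₁ = 34.6/1.33 = 26.015 h; τ₂ = 44.4/1.33 = 33.383 h.
Solving the cascade with C₁(0)=C₂(0)=0 gives C₂(t) = C_in[1 − (τ₁ e^(−t/τ₁) − τ₂ e^(−t/τ₂))/(τ₁ − τ₂)].
At t = 32.2: e^(−t/τ₁) = 0.29004, e^(−t/τ₂) = 0.38115.
C₂ = 3.70·[1 − (26.015·0.29004 − 33.383·0.38115)/(-7.3684)] = 3.70·0.29714 = 1.0994 mol/L.

1.10 mol/L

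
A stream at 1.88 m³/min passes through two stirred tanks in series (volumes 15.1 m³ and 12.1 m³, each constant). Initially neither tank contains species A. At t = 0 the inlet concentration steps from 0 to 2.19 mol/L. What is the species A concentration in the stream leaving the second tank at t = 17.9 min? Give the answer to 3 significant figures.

Time constants: τᵢ = Vᵢ/Q for each well-mixed tank.
τ₁ = 15.1/1.88 = 8.0319 min; τ₂ = 12.1/1.88 = 6.4362 min.
Tank 1: C₁ = C_in(1 − e^(−t/τ₁)). Tank 2 (τ₁ ≠ τ₂): C₂ = C_in[1 − (τ₁ e^(−t/τ₁) − τ₂ e^(−t/τ₂))/(τ₁ − τ₂)].
At t = 17.9: e^(−t/τ₁) = 0.10768, e^(−t/τ₂) = 0.061967.
C₂ = 2.19·[1 − (8.0319·0.10768 − 6.4362·0.061967)/(1.5957)] = 2.19·0.70795 = 1.5504 mol/L.

1.55 mol/L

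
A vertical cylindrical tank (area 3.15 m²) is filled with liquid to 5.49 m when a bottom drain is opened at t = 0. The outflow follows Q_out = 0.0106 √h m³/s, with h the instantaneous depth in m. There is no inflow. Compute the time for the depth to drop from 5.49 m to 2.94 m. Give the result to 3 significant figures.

Volume balance on the tank: A dh/dt = −0.0106 √h.
This is separable: 2 d(√h)/dt = −0.0106/A, so √h = √h₀ − (0.0106/(2A)) t.
t = 2A(√h₀ − √h)/0.0106 = 2·3.15·(√5.49 − √2.94)/0.0106
  = 6.3000 × (2.3431 − 1.7146) / 0.0106 = 373.50 s.

374 s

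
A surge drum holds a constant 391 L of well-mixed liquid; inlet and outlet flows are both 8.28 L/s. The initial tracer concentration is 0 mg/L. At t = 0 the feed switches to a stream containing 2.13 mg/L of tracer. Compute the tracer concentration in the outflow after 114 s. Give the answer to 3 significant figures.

1.94 mg/L

Accumulation = in − out for the solute gives V dC/dt = Q(C_in − C).
So dC/dt = (C_in − C)/τ with τ = V/Q = 391/8.28 = 47.222 s.
Solution: C(t) = C_in + (C₀ − C_in) e^(−t/τ).
C(114) = 2.13 + (0 − 2.13)·e^(−114/47.222) = 2.13 + (-2.1300)·0.089446 = 1.9395 mg/L.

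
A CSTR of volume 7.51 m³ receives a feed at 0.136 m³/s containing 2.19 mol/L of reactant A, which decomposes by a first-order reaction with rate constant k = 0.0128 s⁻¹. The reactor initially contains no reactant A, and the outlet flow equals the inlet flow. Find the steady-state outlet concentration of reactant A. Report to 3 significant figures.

1.28 mol/L

Species balance: V dC/dt = Q C_in − Q C − k V C.
At steady state: 0 = Q C_in − (Q + kV) C_ss, so C_ss = Q C_in/(Q + kV).
C_ss = 0.136·2.19/(0.136 + 0.0128·7.51) = 0.29784/0.23213 = 1.2831 mol/L.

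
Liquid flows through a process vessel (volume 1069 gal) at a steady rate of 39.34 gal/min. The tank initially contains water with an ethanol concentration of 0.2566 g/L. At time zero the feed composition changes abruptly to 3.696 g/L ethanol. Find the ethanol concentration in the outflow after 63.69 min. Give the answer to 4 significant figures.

3.366 g/L

Mass balance on the solute (V constant): V dC/dt = Q(C_in − C).
Rewrite as dC/dt + C/τ = C_in/τ, τ = V/Q = 27.1734 min.
C approaches C_in exponentially: C(t) = C_in + (C₀ − C_in) e^(−t/τ).
C(63.69) = 3.696 + (0.2566 − 3.696)·e^(−63.69/27.1734) = 3.696 + (-3.43940)·0.0959585 = 3.36596 g/L.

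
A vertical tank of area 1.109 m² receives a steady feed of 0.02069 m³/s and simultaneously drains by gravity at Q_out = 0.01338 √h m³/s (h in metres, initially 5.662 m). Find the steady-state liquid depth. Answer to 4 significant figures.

2.391 m

Mass balance (ρ constant): A dh/dt = Q_in − 0.01338 √h. At steady state dh/dt = 0:
Q_in = 0.01338 √h_ss ⇒ √h_ss = 0.02069/0.01338 = 1.54634.
h_ss = 1.54634² = 2.39116 m. (Since h₀ = 5.662 m > h_ss, the level will fall toward this value.)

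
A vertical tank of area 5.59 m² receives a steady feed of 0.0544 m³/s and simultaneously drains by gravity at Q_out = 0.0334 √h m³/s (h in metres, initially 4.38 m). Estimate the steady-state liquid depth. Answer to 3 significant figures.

2.65 m

Accumulation of liquid (constant cross-section A): A dh/dt = Q_in − 0.0334 √h. At steady state dh/dt = 0:
Q_in = 0.0334 √h_ss ⇒ √h_ss = 0.0544/0.0334 = 1.6287.
h_ss = 1.6287² = 2.6528 m. (Since h₀ = 4.38 m > h_ss, the level will fall toward this value.)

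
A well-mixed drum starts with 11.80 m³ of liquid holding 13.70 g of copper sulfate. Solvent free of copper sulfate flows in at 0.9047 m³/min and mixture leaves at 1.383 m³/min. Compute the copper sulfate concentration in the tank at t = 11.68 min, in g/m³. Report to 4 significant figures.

Total volume: dV/dt = Q_in − Q_out = -0.478300 m³/min, so V(t) = 11.80 − 0.478300 t and V(11.68) = 6.21346 m³.
No copper sulfate enters, so dm/dt = −Q_out · (m/V).
Separate: dm/m = −Q_out dt/V(t) ⇒ ln(m/m₀) = −(Q_out/(Q_in−Q_out)) ln(V/V₀).
m = m₀ (V₀/V)^(Q_out/(Q_in−Q_out)) = 13.70 × (11.80/6.21346)^(-2.89149) = 2.14437 g.
C = m/V = 2.14437/6.21346 = 0.345117 g/m³.

0.3451 g/m³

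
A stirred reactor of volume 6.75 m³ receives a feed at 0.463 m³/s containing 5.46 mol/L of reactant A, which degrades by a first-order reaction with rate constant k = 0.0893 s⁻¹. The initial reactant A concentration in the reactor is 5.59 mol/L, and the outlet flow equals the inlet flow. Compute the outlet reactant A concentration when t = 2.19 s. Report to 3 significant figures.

Accumulation = in − out − consumed: V dC/dt = Q C_in − Q C − k V C.
dC/dt = (Q/V) C_in − (Q/V + k) C; effective rate a = Q/V + k = 0.068593 + 0.0893 = 0.15789 s⁻¹.
C_ss = Q C_in/(Q + kV) = 2.3720 mol/L; C(t) = C_ss + (C₀ − C_ss) e^(−a t).
C(2.19) = 2.3720 + (3.2180)·e^(−0.15789·2.19) = 2.3720 + (3.2180)·0.70766 = 4.6493 mol/L.

4.65 mol/L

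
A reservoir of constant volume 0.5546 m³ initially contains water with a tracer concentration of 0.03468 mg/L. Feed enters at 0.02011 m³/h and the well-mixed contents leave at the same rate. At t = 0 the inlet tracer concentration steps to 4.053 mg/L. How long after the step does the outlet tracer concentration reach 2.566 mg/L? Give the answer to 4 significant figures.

27.42 h

Accumulation = in − out for the solute gives V dC/dt = Q(C_in − C), so τ = V/Q = 27.5783 h.
C(t) = C_in + (C₀ − C_in) e^(−t/τ). Set C = 2.566 and solve for t:
e^(−t/τ) = (C − C_in)/(C₀ − C_in) = (2.566 − 4.053)/(0.03468 − 4.053) = 0.370055
t = −τ ln(…) = 27.5783 × 0.994103 = 27.4157 h.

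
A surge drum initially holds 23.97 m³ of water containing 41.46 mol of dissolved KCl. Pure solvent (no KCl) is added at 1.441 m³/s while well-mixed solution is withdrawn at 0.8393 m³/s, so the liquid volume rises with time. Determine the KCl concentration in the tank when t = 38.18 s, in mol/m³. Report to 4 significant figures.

Let m(t) be the amount of KCl. Volume: V(t) = V₀ + (Q_in − Q_out) t = 23.97 + 0.601700 t; V(38.18) = 46.9429 m³.
Species balance (pure solvent in): dm/dt = −Q_out · m/V(t).
dm/m = −Q_out dt/(V₀ + 0.601700 t); integrating gives ln(m/m₀) = −(Q_out/(Q_in−Q_out)) ln(V/V₀).
m = m₀ (V₀/V)^(Q_out/(Q_in−Q_out)) = 41.46 × (23.97/46.9429)^(1.39488) = 16.2353 mol.
C = m/V = 16.2353/46.9429 = 0.345852 mol/m³.

0.3459 mol/m³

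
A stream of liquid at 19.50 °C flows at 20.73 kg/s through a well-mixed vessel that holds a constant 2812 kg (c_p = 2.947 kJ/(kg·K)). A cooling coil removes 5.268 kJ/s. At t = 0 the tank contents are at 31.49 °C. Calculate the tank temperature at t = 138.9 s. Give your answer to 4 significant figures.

23.75 °C

First-law balance (no shaft work): M c_p dT/dt = ṁ c_p (T_in − T) − 5.268.
τ = M/ṁ = 135.649 s; T_ss = T_in − Q̇/(ṁ c_p) = 19.50 − 5.268/(20.73·2.947) = 19.4138 °C.
Solution: T(t) = T_ss + (T₀ − T_ss) e^(−t/τ).
T(138.9) = 19.4138 + (12.0762)·e^(−138.9/135.649) = 19.4138 + (12.0762)·0.359167 = 23.7512 °C.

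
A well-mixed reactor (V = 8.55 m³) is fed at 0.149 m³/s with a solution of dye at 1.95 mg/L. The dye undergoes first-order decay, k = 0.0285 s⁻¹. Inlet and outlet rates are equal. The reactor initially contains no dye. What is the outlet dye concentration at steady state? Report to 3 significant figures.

0.740 mg/L

Species balance: V dC/dt = Q C_in − Q C − k V C.
At steady state: 0 = Q C_in − (Q + kV) C_ss, so C_ss = Q C_in/(Q + kV).
C_ss = 0.149·1.95/(0.149 + 0.0285·8.55) = 0.29055/0.39267 = 0.73992 mg/L.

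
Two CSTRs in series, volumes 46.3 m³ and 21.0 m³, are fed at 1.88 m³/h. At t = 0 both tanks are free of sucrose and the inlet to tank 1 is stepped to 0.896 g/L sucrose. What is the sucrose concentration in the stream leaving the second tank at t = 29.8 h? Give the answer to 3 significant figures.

Each tank obeys Vᵢ dCᵢ/dt = Q(Cᵢ₋₁ − Cᵢ), so τᵢ = Vᵢ/Q.
τ₁ = 46.3/1.88 = 24.628 h; τ₂ = 21.0/1.88 = 11.170 h.
Tank 1: C₁ = C_in(1 − e^(−t/τ₁)). Tank 2 (τ₁ ≠ τ₂): C₂ = C_in[1 − (τ₁ e^(−t/τ₁) − τ₂ e^(−t/τ₂))/(τ₁ − τ₂)].
At t = 29.8: e^(−t/τ₁) = 0.29819, e^(−t/τ₂) = 0.069404.
C₂ = 0.896·[1 − (24.628·0.29819 − 11.170·0.069404)/(13.457)] = 0.896·0.51191 = 0.45867 g/L.

0.459 g/L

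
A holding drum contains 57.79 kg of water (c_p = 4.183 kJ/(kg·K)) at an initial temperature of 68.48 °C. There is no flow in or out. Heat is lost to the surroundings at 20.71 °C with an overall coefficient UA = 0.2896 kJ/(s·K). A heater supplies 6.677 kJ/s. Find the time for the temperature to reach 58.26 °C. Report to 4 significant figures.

Energy balance: M c_p dT/dt = −UA(T − T_amb) + Q̇.
τ = M c_p/UA = 834.722 s; T_ss = T_amb + Q̇/UA = 20.71 + 6.677/0.2896 = 43.7659 °C.
T(t) = T_ss + (T₀ − T_ss)e^(−t/τ); set T = 58.26:
t = −τ ln[(T − T_ss)/(T₀ − T_ss)] = −834.722 · ln(0.586470) = 445.436 s.

445.4 s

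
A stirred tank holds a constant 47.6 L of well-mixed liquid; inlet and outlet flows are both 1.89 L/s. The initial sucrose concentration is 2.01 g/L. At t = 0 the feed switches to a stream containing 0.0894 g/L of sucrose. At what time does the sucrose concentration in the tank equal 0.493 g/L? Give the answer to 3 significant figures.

39.3 s

Unsteady species balance (constant V, well mixed): V dC/dt = Q(C_in − C), so τ = V/Q = 25.185 s.
C(t) = C_in + (C₀ − C_in) e^(−t/τ). Set C = 0.493 and solve for t:
e^(−t/τ) = (C − C_in)/(C₀ − C_in) = (0.493 − 0.0894)/(2.01 − 0.0894) = 0.21014
t = −τ ln(…) = 25.185 × 1.5600 = 39.288 s.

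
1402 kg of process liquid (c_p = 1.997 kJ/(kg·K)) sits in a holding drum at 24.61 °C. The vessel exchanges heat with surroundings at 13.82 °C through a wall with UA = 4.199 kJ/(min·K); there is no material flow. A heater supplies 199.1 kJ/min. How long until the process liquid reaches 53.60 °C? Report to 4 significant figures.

Lumped-capacitance energy balance: M c_p dT/dt = UA(T_amb − T) + Q̇.
τ = M c_p/UA = 666.776 min; T_ss = T_amb + Q̇/UA = 13.82 + 199.1/4.199 = 61.2361 °C.
T(t) = T_ss + (T₀ − T_ss)e^(−t/τ); set T = 53.60:
t = −τ ln[(T − T_ss)/(T₀ − T_ss)] = −666.776 · ln(0.208487) = 1045.42 min.

1045 min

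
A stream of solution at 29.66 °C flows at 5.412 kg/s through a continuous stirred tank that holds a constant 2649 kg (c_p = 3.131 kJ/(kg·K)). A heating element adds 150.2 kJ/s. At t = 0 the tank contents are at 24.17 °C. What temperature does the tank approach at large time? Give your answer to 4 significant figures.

38.52 °C

Unsteady energy balance on the tank contents: M c_p dT/dt = ṁ c_p (T_in − T) + 150.2.
At steady state dT/dt = 0 ⇒ T_ss = T_in + Q̇/(ṁ c_p) = 29.66 + 150.2/(5.412·3.131) = 38.5240 °C.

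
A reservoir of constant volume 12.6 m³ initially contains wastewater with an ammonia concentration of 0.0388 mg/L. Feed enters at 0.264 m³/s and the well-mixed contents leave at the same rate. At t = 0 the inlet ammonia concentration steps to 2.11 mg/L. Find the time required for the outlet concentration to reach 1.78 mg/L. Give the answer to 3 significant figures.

87.7 s

Species balance on the tank: V dC/dt = Q(C_in − C), so τ = V/Q = 47.727 s.
C(t) = C_in + (C₀ − C_in) e^(−t/τ). Set C = 1.78 and solve for t:
e^(−t/τ) = (C − C_in)/(C₀ − C_in) = (1.78 − 2.11)/(0.0388 − 2.11) = 0.15933
t = −τ ln(…) = 47.727 × 1.8368 = 87.665 s.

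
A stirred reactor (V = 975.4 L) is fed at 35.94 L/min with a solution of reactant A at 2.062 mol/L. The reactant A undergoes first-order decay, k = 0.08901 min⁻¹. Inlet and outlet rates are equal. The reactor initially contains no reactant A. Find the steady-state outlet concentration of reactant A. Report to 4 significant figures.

0.6037 mol/L

Species balance: V dC/dt = Q C_in − Q C − k V C.
Steady state (dC/dt = 0): C_ss = Q C_in/(Q + kV) = C_in/(1 + kV/Q).
C_ss = 35.94·2.062/(35.94 + 0.08901·975.4) = 74.1083/122.760 = 0.603683 mol/L.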